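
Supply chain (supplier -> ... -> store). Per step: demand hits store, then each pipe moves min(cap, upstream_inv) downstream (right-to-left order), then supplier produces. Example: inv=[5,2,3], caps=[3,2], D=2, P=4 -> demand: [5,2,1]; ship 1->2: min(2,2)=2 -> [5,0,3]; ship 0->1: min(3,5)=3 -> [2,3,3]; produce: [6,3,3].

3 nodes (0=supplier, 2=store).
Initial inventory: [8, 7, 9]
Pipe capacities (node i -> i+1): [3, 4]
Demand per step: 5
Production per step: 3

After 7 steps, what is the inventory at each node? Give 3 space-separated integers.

Step 1: demand=5,sold=5 ship[1->2]=4 ship[0->1]=3 prod=3 -> inv=[8 6 8]
Step 2: demand=5,sold=5 ship[1->2]=4 ship[0->1]=3 prod=3 -> inv=[8 5 7]
Step 3: demand=5,sold=5 ship[1->2]=4 ship[0->1]=3 prod=3 -> inv=[8 4 6]
Step 4: demand=5,sold=5 ship[1->2]=4 ship[0->1]=3 prod=3 -> inv=[8 3 5]
Step 5: demand=5,sold=5 ship[1->2]=3 ship[0->1]=3 prod=3 -> inv=[8 3 3]
Step 6: demand=5,sold=3 ship[1->2]=3 ship[0->1]=3 prod=3 -> inv=[8 3 3]
Step 7: demand=5,sold=3 ship[1->2]=3 ship[0->1]=3 prod=3 -> inv=[8 3 3]

8 3 3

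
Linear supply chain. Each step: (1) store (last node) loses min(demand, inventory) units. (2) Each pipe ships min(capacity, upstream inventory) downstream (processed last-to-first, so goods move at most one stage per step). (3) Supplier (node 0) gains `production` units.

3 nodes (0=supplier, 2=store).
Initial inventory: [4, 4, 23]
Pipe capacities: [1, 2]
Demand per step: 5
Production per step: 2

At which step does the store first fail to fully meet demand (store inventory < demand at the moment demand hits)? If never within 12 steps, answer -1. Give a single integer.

Step 1: demand=5,sold=5 ship[1->2]=2 ship[0->1]=1 prod=2 -> [5 3 20]
Step 2: demand=5,sold=5 ship[1->2]=2 ship[0->1]=1 prod=2 -> [6 2 17]
Step 3: demand=5,sold=5 ship[1->2]=2 ship[0->1]=1 prod=2 -> [7 1 14]
Step 4: demand=5,sold=5 ship[1->2]=1 ship[0->1]=1 prod=2 -> [8 1 10]
Step 5: demand=5,sold=5 ship[1->2]=1 ship[0->1]=1 prod=2 -> [9 1 6]
Step 6: demand=5,sold=5 ship[1->2]=1 ship[0->1]=1 prod=2 -> [10 1 2]
Step 7: demand=5,sold=2 ship[1->2]=1 ship[0->1]=1 prod=2 -> [11 1 1]
Step 8: demand=5,sold=1 ship[1->2]=1 ship[0->1]=1 prod=2 -> [12 1 1]
Step 9: demand=5,sold=1 ship[1->2]=1 ship[0->1]=1 prod=2 -> [13 1 1]
Step 10: demand=5,sold=1 ship[1->2]=1 ship[0->1]=1 prod=2 -> [14 1 1]
Step 11: demand=5,sold=1 ship[1->2]=1 ship[0->1]=1 prod=2 -> [15 1 1]
Step 12: demand=5,sold=1 ship[1->2]=1 ship[0->1]=1 prod=2 -> [16 1 1]
First stockout at step 7

7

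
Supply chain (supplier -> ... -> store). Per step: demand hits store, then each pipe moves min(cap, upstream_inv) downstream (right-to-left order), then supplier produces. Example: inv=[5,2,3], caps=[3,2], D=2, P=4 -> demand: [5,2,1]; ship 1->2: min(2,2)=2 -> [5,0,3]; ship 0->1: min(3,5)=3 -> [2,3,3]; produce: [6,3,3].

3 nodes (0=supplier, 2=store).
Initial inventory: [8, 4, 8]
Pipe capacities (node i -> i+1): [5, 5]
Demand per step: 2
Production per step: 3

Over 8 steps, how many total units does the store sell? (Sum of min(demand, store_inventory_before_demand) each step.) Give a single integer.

Step 1: sold=2 (running total=2) -> [6 5 10]
Step 2: sold=2 (running total=4) -> [4 5 13]
Step 3: sold=2 (running total=6) -> [3 4 16]
Step 4: sold=2 (running total=8) -> [3 3 18]
Step 5: sold=2 (running total=10) -> [3 3 19]
Step 6: sold=2 (running total=12) -> [3 3 20]
Step 7: sold=2 (running total=14) -> [3 3 21]
Step 8: sold=2 (running total=16) -> [3 3 22]

Answer: 16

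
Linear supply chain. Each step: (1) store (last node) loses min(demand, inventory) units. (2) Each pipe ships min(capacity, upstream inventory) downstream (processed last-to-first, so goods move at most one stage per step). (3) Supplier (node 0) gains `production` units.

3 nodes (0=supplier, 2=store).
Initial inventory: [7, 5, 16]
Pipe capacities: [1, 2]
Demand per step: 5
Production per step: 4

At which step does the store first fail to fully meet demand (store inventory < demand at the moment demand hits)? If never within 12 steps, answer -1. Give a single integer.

Step 1: demand=5,sold=5 ship[1->2]=2 ship[0->1]=1 prod=4 -> [10 4 13]
Step 2: demand=5,sold=5 ship[1->2]=2 ship[0->1]=1 prod=4 -> [13 3 10]
Step 3: demand=5,sold=5 ship[1->2]=2 ship[0->1]=1 prod=4 -> [16 2 7]
Step 4: demand=5,sold=5 ship[1->2]=2 ship[0->1]=1 prod=4 -> [19 1 4]
Step 5: demand=5,sold=4 ship[1->2]=1 ship[0->1]=1 prod=4 -> [22 1 1]
Step 6: demand=5,sold=1 ship[1->2]=1 ship[0->1]=1 prod=4 -> [25 1 1]
Step 7: demand=5,sold=1 ship[1->2]=1 ship[0->1]=1 prod=4 -> [28 1 1]
Step 8: demand=5,sold=1 ship[1->2]=1 ship[0->1]=1 prod=4 -> [31 1 1]
Step 9: demand=5,sold=1 ship[1->2]=1 ship[0->1]=1 prod=4 -> [34 1 1]
Step 10: demand=5,sold=1 ship[1->2]=1 ship[0->1]=1 prod=4 -> [37 1 1]
Step 11: demand=5,sold=1 ship[1->2]=1 ship[0->1]=1 prod=4 -> [40 1 1]
Step 12: demand=5,sold=1 ship[1->2]=1 ship[0->1]=1 prod=4 -> [43 1 1]
First stockout at step 5

5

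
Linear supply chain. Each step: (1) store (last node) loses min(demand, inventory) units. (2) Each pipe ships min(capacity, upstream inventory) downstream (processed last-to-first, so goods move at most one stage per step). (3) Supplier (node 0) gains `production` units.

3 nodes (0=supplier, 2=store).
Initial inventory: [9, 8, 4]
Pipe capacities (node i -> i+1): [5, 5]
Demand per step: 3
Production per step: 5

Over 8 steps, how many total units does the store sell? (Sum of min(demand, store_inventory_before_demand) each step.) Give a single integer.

Answer: 24

Derivation:
Step 1: sold=3 (running total=3) -> [9 8 6]
Step 2: sold=3 (running total=6) -> [9 8 8]
Step 3: sold=3 (running total=9) -> [9 8 10]
Step 4: sold=3 (running total=12) -> [9 8 12]
Step 5: sold=3 (running total=15) -> [9 8 14]
Step 6: sold=3 (running total=18) -> [9 8 16]
Step 7: sold=3 (running total=21) -> [9 8 18]
Step 8: sold=3 (running total=24) -> [9 8 20]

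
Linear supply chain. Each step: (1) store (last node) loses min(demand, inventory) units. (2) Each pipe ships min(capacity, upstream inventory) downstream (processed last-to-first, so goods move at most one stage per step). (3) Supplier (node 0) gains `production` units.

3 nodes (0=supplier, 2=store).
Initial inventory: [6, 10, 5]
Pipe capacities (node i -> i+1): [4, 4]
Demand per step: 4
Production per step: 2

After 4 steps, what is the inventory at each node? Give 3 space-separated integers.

Step 1: demand=4,sold=4 ship[1->2]=4 ship[0->1]=4 prod=2 -> inv=[4 10 5]
Step 2: demand=4,sold=4 ship[1->2]=4 ship[0->1]=4 prod=2 -> inv=[2 10 5]
Step 3: demand=4,sold=4 ship[1->2]=4 ship[0->1]=2 prod=2 -> inv=[2 8 5]
Step 4: demand=4,sold=4 ship[1->2]=4 ship[0->1]=2 prod=2 -> inv=[2 6 5]

2 6 5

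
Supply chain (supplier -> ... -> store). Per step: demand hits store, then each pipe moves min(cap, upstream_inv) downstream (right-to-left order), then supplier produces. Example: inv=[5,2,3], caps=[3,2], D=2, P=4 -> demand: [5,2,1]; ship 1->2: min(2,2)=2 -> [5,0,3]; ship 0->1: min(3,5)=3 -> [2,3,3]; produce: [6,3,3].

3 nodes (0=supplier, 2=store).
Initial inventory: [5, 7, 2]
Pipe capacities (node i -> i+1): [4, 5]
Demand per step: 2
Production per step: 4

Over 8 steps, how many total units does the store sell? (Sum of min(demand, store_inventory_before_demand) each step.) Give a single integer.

Step 1: sold=2 (running total=2) -> [5 6 5]
Step 2: sold=2 (running total=4) -> [5 5 8]
Step 3: sold=2 (running total=6) -> [5 4 11]
Step 4: sold=2 (running total=8) -> [5 4 13]
Step 5: sold=2 (running total=10) -> [5 4 15]
Step 6: sold=2 (running total=12) -> [5 4 17]
Step 7: sold=2 (running total=14) -> [5 4 19]
Step 8: sold=2 (running total=16) -> [5 4 21]

Answer: 16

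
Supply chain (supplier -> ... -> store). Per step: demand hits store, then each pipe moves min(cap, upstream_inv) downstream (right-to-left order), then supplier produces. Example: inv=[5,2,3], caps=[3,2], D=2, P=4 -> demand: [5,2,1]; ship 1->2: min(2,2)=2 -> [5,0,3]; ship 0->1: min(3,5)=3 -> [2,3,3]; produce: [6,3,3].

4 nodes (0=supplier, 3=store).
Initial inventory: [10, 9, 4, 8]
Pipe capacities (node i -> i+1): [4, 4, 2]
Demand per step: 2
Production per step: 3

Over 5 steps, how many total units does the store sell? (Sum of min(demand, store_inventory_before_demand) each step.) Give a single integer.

Answer: 10

Derivation:
Step 1: sold=2 (running total=2) -> [9 9 6 8]
Step 2: sold=2 (running total=4) -> [8 9 8 8]
Step 3: sold=2 (running total=6) -> [7 9 10 8]
Step 4: sold=2 (running total=8) -> [6 9 12 8]
Step 5: sold=2 (running total=10) -> [5 9 14 8]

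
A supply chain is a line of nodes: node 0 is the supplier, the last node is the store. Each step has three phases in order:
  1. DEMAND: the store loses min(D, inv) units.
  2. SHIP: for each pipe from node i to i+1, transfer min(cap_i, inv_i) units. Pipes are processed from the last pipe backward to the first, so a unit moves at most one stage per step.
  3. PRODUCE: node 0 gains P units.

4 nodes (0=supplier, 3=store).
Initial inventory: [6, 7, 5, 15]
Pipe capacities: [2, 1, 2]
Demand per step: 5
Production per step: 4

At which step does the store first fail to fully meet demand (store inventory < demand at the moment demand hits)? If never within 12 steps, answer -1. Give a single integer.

Step 1: demand=5,sold=5 ship[2->3]=2 ship[1->2]=1 ship[0->1]=2 prod=4 -> [8 8 4 12]
Step 2: demand=5,sold=5 ship[2->3]=2 ship[1->2]=1 ship[0->1]=2 prod=4 -> [10 9 3 9]
Step 3: demand=5,sold=5 ship[2->3]=2 ship[1->2]=1 ship[0->1]=2 prod=4 -> [12 10 2 6]
Step 4: demand=5,sold=5 ship[2->3]=2 ship[1->2]=1 ship[0->1]=2 prod=4 -> [14 11 1 3]
Step 5: demand=5,sold=3 ship[2->3]=1 ship[1->2]=1 ship[0->1]=2 prod=4 -> [16 12 1 1]
Step 6: demand=5,sold=1 ship[2->3]=1 ship[1->2]=1 ship[0->1]=2 prod=4 -> [18 13 1 1]
Step 7: demand=5,sold=1 ship[2->3]=1 ship[1->2]=1 ship[0->1]=2 prod=4 -> [20 14 1 1]
Step 8: demand=5,sold=1 ship[2->3]=1 ship[1->2]=1 ship[0->1]=2 prod=4 -> [22 15 1 1]
Step 9: demand=5,sold=1 ship[2->3]=1 ship[1->2]=1 ship[0->1]=2 prod=4 -> [24 16 1 1]
Step 10: demand=5,sold=1 ship[2->3]=1 ship[1->2]=1 ship[0->1]=2 prod=4 -> [26 17 1 1]
Step 11: demand=5,sold=1 ship[2->3]=1 ship[1->2]=1 ship[0->1]=2 prod=4 -> [28 18 1 1]
Step 12: demand=5,sold=1 ship[2->3]=1 ship[1->2]=1 ship[0->1]=2 prod=4 -> [30 19 1 1]
First stockout at step 5

5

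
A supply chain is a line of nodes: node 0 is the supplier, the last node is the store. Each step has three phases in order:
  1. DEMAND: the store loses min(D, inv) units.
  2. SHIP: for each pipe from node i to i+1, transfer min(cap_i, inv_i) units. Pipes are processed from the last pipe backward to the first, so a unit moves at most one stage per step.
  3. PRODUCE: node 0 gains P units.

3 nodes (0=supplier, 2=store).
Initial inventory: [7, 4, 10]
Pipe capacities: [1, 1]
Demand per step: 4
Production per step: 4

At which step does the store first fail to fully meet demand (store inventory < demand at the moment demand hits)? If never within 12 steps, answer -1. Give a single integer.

Step 1: demand=4,sold=4 ship[1->2]=1 ship[0->1]=1 prod=4 -> [10 4 7]
Step 2: demand=4,sold=4 ship[1->2]=1 ship[0->1]=1 prod=4 -> [13 4 4]
Step 3: demand=4,sold=4 ship[1->2]=1 ship[0->1]=1 prod=4 -> [16 4 1]
Step 4: demand=4,sold=1 ship[1->2]=1 ship[0->1]=1 prod=4 -> [19 4 1]
Step 5: demand=4,sold=1 ship[1->2]=1 ship[0->1]=1 prod=4 -> [22 4 1]
Step 6: demand=4,sold=1 ship[1->2]=1 ship[0->1]=1 prod=4 -> [25 4 1]
Step 7: demand=4,sold=1 ship[1->2]=1 ship[0->1]=1 prod=4 -> [28 4 1]
Step 8: demand=4,sold=1 ship[1->2]=1 ship[0->1]=1 prod=4 -> [31 4 1]
Step 9: demand=4,sold=1 ship[1->2]=1 ship[0->1]=1 prod=4 -> [34 4 1]
Step 10: demand=4,sold=1 ship[1->2]=1 ship[0->1]=1 prod=4 -> [37 4 1]
Step 11: demand=4,sold=1 ship[1->2]=1 ship[0->1]=1 prod=4 -> [40 4 1]
Step 12: demand=4,sold=1 ship[1->2]=1 ship[0->1]=1 prod=4 -> [43 4 1]
First stockout at step 4

4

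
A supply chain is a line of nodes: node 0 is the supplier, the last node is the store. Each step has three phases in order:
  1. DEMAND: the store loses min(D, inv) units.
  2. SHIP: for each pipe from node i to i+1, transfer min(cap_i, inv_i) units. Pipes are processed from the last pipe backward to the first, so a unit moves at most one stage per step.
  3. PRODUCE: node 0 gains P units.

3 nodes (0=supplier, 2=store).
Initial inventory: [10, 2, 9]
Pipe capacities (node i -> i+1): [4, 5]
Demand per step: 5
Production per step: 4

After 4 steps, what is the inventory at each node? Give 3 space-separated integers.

Step 1: demand=5,sold=5 ship[1->2]=2 ship[0->1]=4 prod=4 -> inv=[10 4 6]
Step 2: demand=5,sold=5 ship[1->2]=4 ship[0->1]=4 prod=4 -> inv=[10 4 5]
Step 3: demand=5,sold=5 ship[1->2]=4 ship[0->1]=4 prod=4 -> inv=[10 4 4]
Step 4: demand=5,sold=4 ship[1->2]=4 ship[0->1]=4 prod=4 -> inv=[10 4 4]

10 4 4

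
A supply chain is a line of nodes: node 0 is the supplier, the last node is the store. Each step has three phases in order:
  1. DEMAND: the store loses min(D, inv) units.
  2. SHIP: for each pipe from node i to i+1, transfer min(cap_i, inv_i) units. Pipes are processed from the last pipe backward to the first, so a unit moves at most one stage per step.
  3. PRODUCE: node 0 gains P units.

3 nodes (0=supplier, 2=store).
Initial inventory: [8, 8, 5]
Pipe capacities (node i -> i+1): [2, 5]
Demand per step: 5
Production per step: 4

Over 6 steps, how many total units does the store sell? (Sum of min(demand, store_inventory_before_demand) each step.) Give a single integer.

Step 1: sold=5 (running total=5) -> [10 5 5]
Step 2: sold=5 (running total=10) -> [12 2 5]
Step 3: sold=5 (running total=15) -> [14 2 2]
Step 4: sold=2 (running total=17) -> [16 2 2]
Step 5: sold=2 (running total=19) -> [18 2 2]
Step 6: sold=2 (running total=21) -> [20 2 2]

Answer: 21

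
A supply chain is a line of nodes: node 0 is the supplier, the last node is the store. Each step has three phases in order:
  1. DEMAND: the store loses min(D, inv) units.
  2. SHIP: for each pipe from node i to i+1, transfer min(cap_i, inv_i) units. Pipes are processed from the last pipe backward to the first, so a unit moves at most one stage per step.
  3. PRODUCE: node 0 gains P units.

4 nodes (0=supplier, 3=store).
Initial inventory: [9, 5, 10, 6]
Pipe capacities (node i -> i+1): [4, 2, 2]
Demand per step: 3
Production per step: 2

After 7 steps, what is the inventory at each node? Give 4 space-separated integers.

Step 1: demand=3,sold=3 ship[2->3]=2 ship[1->2]=2 ship[0->1]=4 prod=2 -> inv=[7 7 10 5]
Step 2: demand=3,sold=3 ship[2->3]=2 ship[1->2]=2 ship[0->1]=4 prod=2 -> inv=[5 9 10 4]
Step 3: demand=3,sold=3 ship[2->3]=2 ship[1->2]=2 ship[0->1]=4 prod=2 -> inv=[3 11 10 3]
Step 4: demand=3,sold=3 ship[2->3]=2 ship[1->2]=2 ship[0->1]=3 prod=2 -> inv=[2 12 10 2]
Step 5: demand=3,sold=2 ship[2->3]=2 ship[1->2]=2 ship[0->1]=2 prod=2 -> inv=[2 12 10 2]
Step 6: demand=3,sold=2 ship[2->3]=2 ship[1->2]=2 ship[0->1]=2 prod=2 -> inv=[2 12 10 2]
Step 7: demand=3,sold=2 ship[2->3]=2 ship[1->2]=2 ship[0->1]=2 prod=2 -> inv=[2 12 10 2]

2 12 10 2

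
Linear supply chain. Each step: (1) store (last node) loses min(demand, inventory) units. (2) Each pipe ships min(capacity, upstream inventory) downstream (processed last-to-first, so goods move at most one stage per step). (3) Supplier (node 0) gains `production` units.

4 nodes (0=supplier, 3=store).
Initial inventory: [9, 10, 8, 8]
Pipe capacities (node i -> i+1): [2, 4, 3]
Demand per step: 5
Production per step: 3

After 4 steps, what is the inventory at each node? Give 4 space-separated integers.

Step 1: demand=5,sold=5 ship[2->3]=3 ship[1->2]=4 ship[0->1]=2 prod=3 -> inv=[10 8 9 6]
Step 2: demand=5,sold=5 ship[2->3]=3 ship[1->2]=4 ship[0->1]=2 prod=3 -> inv=[11 6 10 4]
Step 3: demand=5,sold=4 ship[2->3]=3 ship[1->2]=4 ship[0->1]=2 prod=3 -> inv=[12 4 11 3]
Step 4: demand=5,sold=3 ship[2->3]=3 ship[1->2]=4 ship[0->1]=2 prod=3 -> inv=[13 2 12 3]

13 2 12 3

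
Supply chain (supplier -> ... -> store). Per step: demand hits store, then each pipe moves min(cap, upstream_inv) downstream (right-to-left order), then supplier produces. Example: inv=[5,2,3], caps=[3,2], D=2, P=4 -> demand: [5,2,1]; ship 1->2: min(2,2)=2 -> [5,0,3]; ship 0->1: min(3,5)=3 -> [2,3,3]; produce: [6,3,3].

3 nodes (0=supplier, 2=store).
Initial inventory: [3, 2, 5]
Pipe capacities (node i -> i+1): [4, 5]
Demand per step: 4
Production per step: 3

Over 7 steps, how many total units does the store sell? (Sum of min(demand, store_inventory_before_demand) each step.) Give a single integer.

Step 1: sold=4 (running total=4) -> [3 3 3]
Step 2: sold=3 (running total=7) -> [3 3 3]
Step 3: sold=3 (running total=10) -> [3 3 3]
Step 4: sold=3 (running total=13) -> [3 3 3]
Step 5: sold=3 (running total=16) -> [3 3 3]
Step 6: sold=3 (running total=19) -> [3 3 3]
Step 7: sold=3 (running total=22) -> [3 3 3]

Answer: 22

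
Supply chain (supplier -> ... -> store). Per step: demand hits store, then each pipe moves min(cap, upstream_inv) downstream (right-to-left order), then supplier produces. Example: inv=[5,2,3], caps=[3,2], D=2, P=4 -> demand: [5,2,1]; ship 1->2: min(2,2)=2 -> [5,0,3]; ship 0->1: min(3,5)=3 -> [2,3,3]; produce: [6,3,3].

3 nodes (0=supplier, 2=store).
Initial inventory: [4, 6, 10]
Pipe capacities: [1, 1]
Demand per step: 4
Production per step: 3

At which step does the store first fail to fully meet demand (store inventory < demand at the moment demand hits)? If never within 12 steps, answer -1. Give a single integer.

Step 1: demand=4,sold=4 ship[1->2]=1 ship[0->1]=1 prod=3 -> [6 6 7]
Step 2: demand=4,sold=4 ship[1->2]=1 ship[0->1]=1 prod=3 -> [8 6 4]
Step 3: demand=4,sold=4 ship[1->2]=1 ship[0->1]=1 prod=3 -> [10 6 1]
Step 4: demand=4,sold=1 ship[1->2]=1 ship[0->1]=1 prod=3 -> [12 6 1]
Step 5: demand=4,sold=1 ship[1->2]=1 ship[0->1]=1 prod=3 -> [14 6 1]
Step 6: demand=4,sold=1 ship[1->2]=1 ship[0->1]=1 prod=3 -> [16 6 1]
Step 7: demand=4,sold=1 ship[1->2]=1 ship[0->1]=1 prod=3 -> [18 6 1]
Step 8: demand=4,sold=1 ship[1->2]=1 ship[0->1]=1 prod=3 -> [20 6 1]
Step 9: demand=4,sold=1 ship[1->2]=1 ship[0->1]=1 prod=3 -> [22 6 1]
Step 10: demand=4,sold=1 ship[1->2]=1 ship[0->1]=1 prod=3 -> [24 6 1]
Step 11: demand=4,sold=1 ship[1->2]=1 ship[0->1]=1 prod=3 -> [26 6 1]
Step 12: demand=4,sold=1 ship[1->2]=1 ship[0->1]=1 prod=3 -> [28 6 1]
First stockout at step 4

4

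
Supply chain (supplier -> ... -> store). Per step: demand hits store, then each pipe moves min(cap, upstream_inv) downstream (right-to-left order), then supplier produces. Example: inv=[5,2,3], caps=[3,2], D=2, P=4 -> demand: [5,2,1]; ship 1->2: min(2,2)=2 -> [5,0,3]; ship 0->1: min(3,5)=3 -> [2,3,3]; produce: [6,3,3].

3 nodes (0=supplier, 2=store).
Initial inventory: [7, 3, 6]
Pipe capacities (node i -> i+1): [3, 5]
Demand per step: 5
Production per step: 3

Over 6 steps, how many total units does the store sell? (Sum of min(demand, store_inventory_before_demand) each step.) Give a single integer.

Step 1: sold=5 (running total=5) -> [7 3 4]
Step 2: sold=4 (running total=9) -> [7 3 3]
Step 3: sold=3 (running total=12) -> [7 3 3]
Step 4: sold=3 (running total=15) -> [7 3 3]
Step 5: sold=3 (running total=18) -> [7 3 3]
Step 6: sold=3 (running total=21) -> [7 3 3]

Answer: 21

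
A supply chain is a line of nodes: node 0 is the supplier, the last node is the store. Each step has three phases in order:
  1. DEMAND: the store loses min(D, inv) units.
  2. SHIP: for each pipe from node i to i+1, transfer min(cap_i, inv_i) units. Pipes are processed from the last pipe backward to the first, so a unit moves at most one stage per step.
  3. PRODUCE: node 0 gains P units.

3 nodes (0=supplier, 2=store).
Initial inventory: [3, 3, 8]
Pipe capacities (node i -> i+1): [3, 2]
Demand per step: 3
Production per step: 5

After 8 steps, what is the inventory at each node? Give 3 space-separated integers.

Step 1: demand=3,sold=3 ship[1->2]=2 ship[0->1]=3 prod=5 -> inv=[5 4 7]
Step 2: demand=3,sold=3 ship[1->2]=2 ship[0->1]=3 prod=5 -> inv=[7 5 6]
Step 3: demand=3,sold=3 ship[1->2]=2 ship[0->1]=3 prod=5 -> inv=[9 6 5]
Step 4: demand=3,sold=3 ship[1->2]=2 ship[0->1]=3 prod=5 -> inv=[11 7 4]
Step 5: demand=3,sold=3 ship[1->2]=2 ship[0->1]=3 prod=5 -> inv=[13 8 3]
Step 6: demand=3,sold=3 ship[1->2]=2 ship[0->1]=3 prod=5 -> inv=[15 9 2]
Step 7: demand=3,sold=2 ship[1->2]=2 ship[0->1]=3 prod=5 -> inv=[17 10 2]
Step 8: demand=3,sold=2 ship[1->2]=2 ship[0->1]=3 prod=5 -> inv=[19 11 2]

19 11 2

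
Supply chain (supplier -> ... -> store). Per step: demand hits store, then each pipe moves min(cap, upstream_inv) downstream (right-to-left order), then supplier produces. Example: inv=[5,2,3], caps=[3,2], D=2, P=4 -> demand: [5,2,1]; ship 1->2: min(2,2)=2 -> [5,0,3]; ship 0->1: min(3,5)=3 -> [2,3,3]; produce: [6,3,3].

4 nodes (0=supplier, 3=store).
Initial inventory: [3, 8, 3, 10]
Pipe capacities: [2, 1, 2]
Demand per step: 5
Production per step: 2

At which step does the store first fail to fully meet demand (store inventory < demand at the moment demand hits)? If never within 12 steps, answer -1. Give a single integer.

Step 1: demand=5,sold=5 ship[2->3]=2 ship[1->2]=1 ship[0->1]=2 prod=2 -> [3 9 2 7]
Step 2: demand=5,sold=5 ship[2->3]=2 ship[1->2]=1 ship[0->1]=2 prod=2 -> [3 10 1 4]
Step 3: demand=5,sold=4 ship[2->3]=1 ship[1->2]=1 ship[0->1]=2 prod=2 -> [3 11 1 1]
Step 4: demand=5,sold=1 ship[2->3]=1 ship[1->2]=1 ship[0->1]=2 prod=2 -> [3 12 1 1]
Step 5: demand=5,sold=1 ship[2->3]=1 ship[1->2]=1 ship[0->1]=2 prod=2 -> [3 13 1 1]
Step 6: demand=5,sold=1 ship[2->3]=1 ship[1->2]=1 ship[0->1]=2 prod=2 -> [3 14 1 1]
Step 7: demand=5,sold=1 ship[2->3]=1 ship[1->2]=1 ship[0->1]=2 prod=2 -> [3 15 1 1]
Step 8: demand=5,sold=1 ship[2->3]=1 ship[1->2]=1 ship[0->1]=2 prod=2 -> [3 16 1 1]
Step 9: demand=5,sold=1 ship[2->3]=1 ship[1->2]=1 ship[0->1]=2 prod=2 -> [3 17 1 1]
Step 10: demand=5,sold=1 ship[2->3]=1 ship[1->2]=1 ship[0->1]=2 prod=2 -> [3 18 1 1]
Step 11: demand=5,sold=1 ship[2->3]=1 ship[1->2]=1 ship[0->1]=2 prod=2 -> [3 19 1 1]
Step 12: demand=5,sold=1 ship[2->3]=1 ship[1->2]=1 ship[0->1]=2 prod=2 -> [3 20 1 1]
First stockout at step 3

3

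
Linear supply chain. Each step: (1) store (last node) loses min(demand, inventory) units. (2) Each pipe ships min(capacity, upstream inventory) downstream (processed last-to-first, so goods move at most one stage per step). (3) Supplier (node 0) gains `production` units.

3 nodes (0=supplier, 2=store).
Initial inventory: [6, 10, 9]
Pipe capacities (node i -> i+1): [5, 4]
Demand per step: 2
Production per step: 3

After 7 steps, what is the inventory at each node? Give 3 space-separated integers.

Step 1: demand=2,sold=2 ship[1->2]=4 ship[0->1]=5 prod=3 -> inv=[4 11 11]
Step 2: demand=2,sold=2 ship[1->2]=4 ship[0->1]=4 prod=3 -> inv=[3 11 13]
Step 3: demand=2,sold=2 ship[1->2]=4 ship[0->1]=3 prod=3 -> inv=[3 10 15]
Step 4: demand=2,sold=2 ship[1->2]=4 ship[0->1]=3 prod=3 -> inv=[3 9 17]
Step 5: demand=2,sold=2 ship[1->2]=4 ship[0->1]=3 prod=3 -> inv=[3 8 19]
Step 6: demand=2,sold=2 ship[1->2]=4 ship[0->1]=3 prod=3 -> inv=[3 7 21]
Step 7: demand=2,sold=2 ship[1->2]=4 ship[0->1]=3 prod=3 -> inv=[3 6 23]

3 6 23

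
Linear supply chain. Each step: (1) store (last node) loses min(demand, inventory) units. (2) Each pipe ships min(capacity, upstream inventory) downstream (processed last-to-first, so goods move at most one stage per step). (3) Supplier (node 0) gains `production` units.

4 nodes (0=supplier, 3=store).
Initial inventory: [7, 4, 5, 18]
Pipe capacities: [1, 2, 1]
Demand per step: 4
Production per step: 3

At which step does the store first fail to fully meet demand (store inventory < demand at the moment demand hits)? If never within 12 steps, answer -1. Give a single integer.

Step 1: demand=4,sold=4 ship[2->3]=1 ship[1->2]=2 ship[0->1]=1 prod=3 -> [9 3 6 15]
Step 2: demand=4,sold=4 ship[2->3]=1 ship[1->2]=2 ship[0->1]=1 prod=3 -> [11 2 7 12]
Step 3: demand=4,sold=4 ship[2->3]=1 ship[1->2]=2 ship[0->1]=1 prod=3 -> [13 1 8 9]
Step 4: demand=4,sold=4 ship[2->3]=1 ship[1->2]=1 ship[0->1]=1 prod=3 -> [15 1 8 6]
Step 5: demand=4,sold=4 ship[2->3]=1 ship[1->2]=1 ship[0->1]=1 prod=3 -> [17 1 8 3]
Step 6: demand=4,sold=3 ship[2->3]=1 ship[1->2]=1 ship[0->1]=1 prod=3 -> [19 1 8 1]
Step 7: demand=4,sold=1 ship[2->3]=1 ship[1->2]=1 ship[0->1]=1 prod=3 -> [21 1 8 1]
Step 8: demand=4,sold=1 ship[2->3]=1 ship[1->2]=1 ship[0->1]=1 prod=3 -> [23 1 8 1]
Step 9: demand=4,sold=1 ship[2->3]=1 ship[1->2]=1 ship[0->1]=1 prod=3 -> [25 1 8 1]
Step 10: demand=4,sold=1 ship[2->3]=1 ship[1->2]=1 ship[0->1]=1 prod=3 -> [27 1 8 1]
Step 11: demand=4,sold=1 ship[2->3]=1 ship[1->2]=1 ship[0->1]=1 prod=3 -> [29 1 8 1]
Step 12: demand=4,sold=1 ship[2->3]=1 ship[1->2]=1 ship[0->1]=1 prod=3 -> [31 1 8 1]
First stockout at step 6

6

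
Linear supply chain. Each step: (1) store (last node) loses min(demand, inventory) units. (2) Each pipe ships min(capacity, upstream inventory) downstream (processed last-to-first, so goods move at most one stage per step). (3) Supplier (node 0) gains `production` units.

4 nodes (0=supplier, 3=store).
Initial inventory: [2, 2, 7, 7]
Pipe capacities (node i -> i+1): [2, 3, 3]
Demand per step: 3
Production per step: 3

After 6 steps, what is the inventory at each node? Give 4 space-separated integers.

Step 1: demand=3,sold=3 ship[2->3]=3 ship[1->2]=2 ship[0->1]=2 prod=3 -> inv=[3 2 6 7]
Step 2: demand=3,sold=3 ship[2->3]=3 ship[1->2]=2 ship[0->1]=2 prod=3 -> inv=[4 2 5 7]
Step 3: demand=3,sold=3 ship[2->3]=3 ship[1->2]=2 ship[0->1]=2 prod=3 -> inv=[5 2 4 7]
Step 4: demand=3,sold=3 ship[2->3]=3 ship[1->2]=2 ship[0->1]=2 prod=3 -> inv=[6 2 3 7]
Step 5: demand=3,sold=3 ship[2->3]=3 ship[1->2]=2 ship[0->1]=2 prod=3 -> inv=[7 2 2 7]
Step 6: demand=3,sold=3 ship[2->3]=2 ship[1->2]=2 ship[0->1]=2 prod=3 -> inv=[8 2 2 6]

8 2 2 6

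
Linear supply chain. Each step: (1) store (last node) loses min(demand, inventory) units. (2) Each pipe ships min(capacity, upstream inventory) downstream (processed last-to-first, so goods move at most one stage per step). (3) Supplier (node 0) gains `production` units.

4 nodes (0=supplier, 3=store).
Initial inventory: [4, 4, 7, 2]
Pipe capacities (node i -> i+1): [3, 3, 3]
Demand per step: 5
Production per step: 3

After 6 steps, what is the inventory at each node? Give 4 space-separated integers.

Step 1: demand=5,sold=2 ship[2->3]=3 ship[1->2]=3 ship[0->1]=3 prod=3 -> inv=[4 4 7 3]
Step 2: demand=5,sold=3 ship[2->3]=3 ship[1->2]=3 ship[0->1]=3 prod=3 -> inv=[4 4 7 3]
Step 3: demand=5,sold=3 ship[2->3]=3 ship[1->2]=3 ship[0->1]=3 prod=3 -> inv=[4 4 7 3]
Step 4: demand=5,sold=3 ship[2->3]=3 ship[1->2]=3 ship[0->1]=3 prod=3 -> inv=[4 4 7 3]
Step 5: demand=5,sold=3 ship[2->3]=3 ship[1->2]=3 ship[0->1]=3 prod=3 -> inv=[4 4 7 3]
Step 6: demand=5,sold=3 ship[2->3]=3 ship[1->2]=3 ship[0->1]=3 prod=3 -> inv=[4 4 7 3]

4 4 7 3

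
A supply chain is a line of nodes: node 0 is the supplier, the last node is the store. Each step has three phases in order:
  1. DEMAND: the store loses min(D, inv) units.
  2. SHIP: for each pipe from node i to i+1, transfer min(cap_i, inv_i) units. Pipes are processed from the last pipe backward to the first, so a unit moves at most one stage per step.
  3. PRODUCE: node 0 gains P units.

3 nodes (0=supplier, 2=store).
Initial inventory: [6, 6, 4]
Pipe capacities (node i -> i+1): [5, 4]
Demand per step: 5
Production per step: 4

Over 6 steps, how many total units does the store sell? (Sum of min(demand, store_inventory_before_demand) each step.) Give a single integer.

Answer: 24

Derivation:
Step 1: sold=4 (running total=4) -> [5 7 4]
Step 2: sold=4 (running total=8) -> [4 8 4]
Step 3: sold=4 (running total=12) -> [4 8 4]
Step 4: sold=4 (running total=16) -> [4 8 4]
Step 5: sold=4 (running total=20) -> [4 8 4]
Step 6: sold=4 (running total=24) -> [4 8 4]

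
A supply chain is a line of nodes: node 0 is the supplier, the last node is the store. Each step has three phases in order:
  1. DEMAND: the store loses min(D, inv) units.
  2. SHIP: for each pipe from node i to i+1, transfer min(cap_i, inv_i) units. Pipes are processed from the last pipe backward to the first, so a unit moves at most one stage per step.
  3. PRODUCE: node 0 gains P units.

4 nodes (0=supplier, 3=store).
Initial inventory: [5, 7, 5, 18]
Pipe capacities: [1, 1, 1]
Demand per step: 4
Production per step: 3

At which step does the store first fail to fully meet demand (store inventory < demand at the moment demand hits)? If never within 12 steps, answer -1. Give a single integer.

Step 1: demand=4,sold=4 ship[2->3]=1 ship[1->2]=1 ship[0->1]=1 prod=3 -> [7 7 5 15]
Step 2: demand=4,sold=4 ship[2->3]=1 ship[1->2]=1 ship[0->1]=1 prod=3 -> [9 7 5 12]
Step 3: demand=4,sold=4 ship[2->3]=1 ship[1->2]=1 ship[0->1]=1 prod=3 -> [11 7 5 9]
Step 4: demand=4,sold=4 ship[2->3]=1 ship[1->2]=1 ship[0->1]=1 prod=3 -> [13 7 5 6]
Step 5: demand=4,sold=4 ship[2->3]=1 ship[1->2]=1 ship[0->1]=1 prod=3 -> [15 7 5 3]
Step 6: demand=4,sold=3 ship[2->3]=1 ship[1->2]=1 ship[0->1]=1 prod=3 -> [17 7 5 1]
Step 7: demand=4,sold=1 ship[2->3]=1 ship[1->2]=1 ship[0->1]=1 prod=3 -> [19 7 5 1]
Step 8: demand=4,sold=1 ship[2->3]=1 ship[1->2]=1 ship[0->1]=1 prod=3 -> [21 7 5 1]
Step 9: demand=4,sold=1 ship[2->3]=1 ship[1->2]=1 ship[0->1]=1 prod=3 -> [23 7 5 1]
Step 10: demand=4,sold=1 ship[2->3]=1 ship[1->2]=1 ship[0->1]=1 prod=3 -> [25 7 5 1]
Step 11: demand=4,sold=1 ship[2->3]=1 ship[1->2]=1 ship[0->1]=1 prod=3 -> [27 7 5 1]
Step 12: demand=4,sold=1 ship[2->3]=1 ship[1->2]=1 ship[0->1]=1 prod=3 -> [29 7 5 1]
First stockout at step 6

6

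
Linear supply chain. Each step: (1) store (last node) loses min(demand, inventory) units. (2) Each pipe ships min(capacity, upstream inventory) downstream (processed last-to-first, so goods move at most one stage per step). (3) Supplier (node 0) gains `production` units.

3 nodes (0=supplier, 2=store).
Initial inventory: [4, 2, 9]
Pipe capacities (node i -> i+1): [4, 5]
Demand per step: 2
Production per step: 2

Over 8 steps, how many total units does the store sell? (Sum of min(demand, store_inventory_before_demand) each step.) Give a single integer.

Answer: 16

Derivation:
Step 1: sold=2 (running total=2) -> [2 4 9]
Step 2: sold=2 (running total=4) -> [2 2 11]
Step 3: sold=2 (running total=6) -> [2 2 11]
Step 4: sold=2 (running total=8) -> [2 2 11]
Step 5: sold=2 (running total=10) -> [2 2 11]
Step 6: sold=2 (running total=12) -> [2 2 11]
Step 7: sold=2 (running total=14) -> [2 2 11]
Step 8: sold=2 (running total=16) -> [2 2 11]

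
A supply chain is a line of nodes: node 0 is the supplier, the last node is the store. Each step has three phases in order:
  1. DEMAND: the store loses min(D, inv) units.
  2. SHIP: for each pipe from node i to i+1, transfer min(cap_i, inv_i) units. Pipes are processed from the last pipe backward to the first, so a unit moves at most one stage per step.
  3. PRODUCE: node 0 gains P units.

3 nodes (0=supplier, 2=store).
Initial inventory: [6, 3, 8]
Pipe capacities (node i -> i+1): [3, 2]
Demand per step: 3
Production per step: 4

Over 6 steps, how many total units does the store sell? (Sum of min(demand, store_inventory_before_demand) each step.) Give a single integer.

Answer: 18

Derivation:
Step 1: sold=3 (running total=3) -> [7 4 7]
Step 2: sold=3 (running total=6) -> [8 5 6]
Step 3: sold=3 (running total=9) -> [9 6 5]
Step 4: sold=3 (running total=12) -> [10 7 4]
Step 5: sold=3 (running total=15) -> [11 8 3]
Step 6: sold=3 (running total=18) -> [12 9 2]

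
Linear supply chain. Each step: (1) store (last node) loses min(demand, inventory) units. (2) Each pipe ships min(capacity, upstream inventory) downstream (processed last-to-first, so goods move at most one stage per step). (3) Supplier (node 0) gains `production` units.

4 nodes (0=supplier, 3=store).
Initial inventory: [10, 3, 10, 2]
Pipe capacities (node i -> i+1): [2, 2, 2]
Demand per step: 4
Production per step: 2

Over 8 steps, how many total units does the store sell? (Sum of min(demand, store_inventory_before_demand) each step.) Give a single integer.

Step 1: sold=2 (running total=2) -> [10 3 10 2]
Step 2: sold=2 (running total=4) -> [10 3 10 2]
Step 3: sold=2 (running total=6) -> [10 3 10 2]
Step 4: sold=2 (running total=8) -> [10 3 10 2]
Step 5: sold=2 (running total=10) -> [10 3 10 2]
Step 6: sold=2 (running total=12) -> [10 3 10 2]
Step 7: sold=2 (running total=14) -> [10 3 10 2]
Step 8: sold=2 (running total=16) -> [10 3 10 2]

Answer: 16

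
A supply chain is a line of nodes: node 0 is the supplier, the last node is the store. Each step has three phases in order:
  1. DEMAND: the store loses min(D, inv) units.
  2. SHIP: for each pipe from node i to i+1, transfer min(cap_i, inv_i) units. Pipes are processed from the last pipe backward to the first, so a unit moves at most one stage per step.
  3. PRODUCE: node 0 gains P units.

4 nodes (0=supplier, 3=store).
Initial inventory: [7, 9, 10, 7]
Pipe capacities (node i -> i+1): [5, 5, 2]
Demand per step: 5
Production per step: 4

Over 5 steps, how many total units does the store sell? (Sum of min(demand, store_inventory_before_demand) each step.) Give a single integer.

Answer: 15

Derivation:
Step 1: sold=5 (running total=5) -> [6 9 13 4]
Step 2: sold=4 (running total=9) -> [5 9 16 2]
Step 3: sold=2 (running total=11) -> [4 9 19 2]
Step 4: sold=2 (running total=13) -> [4 8 22 2]
Step 5: sold=2 (running total=15) -> [4 7 25 2]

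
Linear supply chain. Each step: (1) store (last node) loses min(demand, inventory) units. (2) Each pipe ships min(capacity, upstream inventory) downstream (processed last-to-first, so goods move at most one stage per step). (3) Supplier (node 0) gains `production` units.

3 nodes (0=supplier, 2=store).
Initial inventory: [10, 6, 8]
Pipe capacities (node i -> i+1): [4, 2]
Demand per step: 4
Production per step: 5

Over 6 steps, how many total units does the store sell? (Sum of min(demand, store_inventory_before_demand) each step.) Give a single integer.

Answer: 18

Derivation:
Step 1: sold=4 (running total=4) -> [11 8 6]
Step 2: sold=4 (running total=8) -> [12 10 4]
Step 3: sold=4 (running total=12) -> [13 12 2]
Step 4: sold=2 (running total=14) -> [14 14 2]
Step 5: sold=2 (running total=16) -> [15 16 2]
Step 6: sold=2 (running total=18) -> [16 18 2]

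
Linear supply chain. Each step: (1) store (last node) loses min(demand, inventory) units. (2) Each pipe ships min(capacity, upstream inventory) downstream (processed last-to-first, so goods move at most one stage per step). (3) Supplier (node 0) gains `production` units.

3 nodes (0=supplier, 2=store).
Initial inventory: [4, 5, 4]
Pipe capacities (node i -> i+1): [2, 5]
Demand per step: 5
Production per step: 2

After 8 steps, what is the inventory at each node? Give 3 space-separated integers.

Step 1: demand=5,sold=4 ship[1->2]=5 ship[0->1]=2 prod=2 -> inv=[4 2 5]
Step 2: demand=5,sold=5 ship[1->2]=2 ship[0->1]=2 prod=2 -> inv=[4 2 2]
Step 3: demand=5,sold=2 ship[1->2]=2 ship[0->1]=2 prod=2 -> inv=[4 2 2]
Step 4: demand=5,sold=2 ship[1->2]=2 ship[0->1]=2 prod=2 -> inv=[4 2 2]
Step 5: demand=5,sold=2 ship[1->2]=2 ship[0->1]=2 prod=2 -> inv=[4 2 2]
Step 6: demand=5,sold=2 ship[1->2]=2 ship[0->1]=2 prod=2 -> inv=[4 2 2]
Step 7: demand=5,sold=2 ship[1->2]=2 ship[0->1]=2 prod=2 -> inv=[4 2 2]
Step 8: demand=5,sold=2 ship[1->2]=2 ship[0->1]=2 prod=2 -> inv=[4 2 2]

4 2 2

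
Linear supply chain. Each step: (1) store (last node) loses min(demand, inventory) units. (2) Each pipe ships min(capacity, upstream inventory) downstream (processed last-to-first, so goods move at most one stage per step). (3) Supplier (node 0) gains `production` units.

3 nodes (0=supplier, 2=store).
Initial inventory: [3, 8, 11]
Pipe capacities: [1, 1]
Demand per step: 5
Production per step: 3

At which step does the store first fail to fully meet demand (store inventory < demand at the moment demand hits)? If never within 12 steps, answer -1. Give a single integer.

Step 1: demand=5,sold=5 ship[1->2]=1 ship[0->1]=1 prod=3 -> [5 8 7]
Step 2: demand=5,sold=5 ship[1->2]=1 ship[0->1]=1 prod=3 -> [7 8 3]
Step 3: demand=5,sold=3 ship[1->2]=1 ship[0->1]=1 prod=3 -> [9 8 1]
Step 4: demand=5,sold=1 ship[1->2]=1 ship[0->1]=1 prod=3 -> [11 8 1]
Step 5: demand=5,sold=1 ship[1->2]=1 ship[0->1]=1 prod=3 -> [13 8 1]
Step 6: demand=5,sold=1 ship[1->2]=1 ship[0->1]=1 prod=3 -> [15 8 1]
Step 7: demand=5,sold=1 ship[1->2]=1 ship[0->1]=1 prod=3 -> [17 8 1]
Step 8: demand=5,sold=1 ship[1->2]=1 ship[0->1]=1 prod=3 -> [19 8 1]
Step 9: demand=5,sold=1 ship[1->2]=1 ship[0->1]=1 prod=3 -> [21 8 1]
Step 10: demand=5,sold=1 ship[1->2]=1 ship[0->1]=1 prod=3 -> [23 8 1]
Step 11: demand=5,sold=1 ship[1->2]=1 ship[0->1]=1 prod=3 -> [25 8 1]
Step 12: demand=5,sold=1 ship[1->2]=1 ship[0->1]=1 prod=3 -> [27 8 1]
First stockout at step 3

3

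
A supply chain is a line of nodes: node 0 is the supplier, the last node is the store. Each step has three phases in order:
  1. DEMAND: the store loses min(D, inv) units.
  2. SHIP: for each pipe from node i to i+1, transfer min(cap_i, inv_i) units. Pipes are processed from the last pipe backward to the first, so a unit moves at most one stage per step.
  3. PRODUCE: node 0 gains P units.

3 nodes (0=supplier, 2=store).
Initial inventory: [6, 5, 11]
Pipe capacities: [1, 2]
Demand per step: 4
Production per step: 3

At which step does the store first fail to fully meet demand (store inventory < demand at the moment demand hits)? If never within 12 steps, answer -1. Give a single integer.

Step 1: demand=4,sold=4 ship[1->2]=2 ship[0->1]=1 prod=3 -> [8 4 9]
Step 2: demand=4,sold=4 ship[1->2]=2 ship[0->1]=1 prod=3 -> [10 3 7]
Step 3: demand=4,sold=4 ship[1->2]=2 ship[0->1]=1 prod=3 -> [12 2 5]
Step 4: demand=4,sold=4 ship[1->2]=2 ship[0->1]=1 prod=3 -> [14 1 3]
Step 5: demand=4,sold=3 ship[1->2]=1 ship[0->1]=1 prod=3 -> [16 1 1]
Step 6: demand=4,sold=1 ship[1->2]=1 ship[0->1]=1 prod=3 -> [18 1 1]
Step 7: demand=4,sold=1 ship[1->2]=1 ship[0->1]=1 prod=3 -> [20 1 1]
Step 8: demand=4,sold=1 ship[1->2]=1 ship[0->1]=1 prod=3 -> [22 1 1]
Step 9: demand=4,sold=1 ship[1->2]=1 ship[0->1]=1 prod=3 -> [24 1 1]
Step 10: demand=4,sold=1 ship[1->2]=1 ship[0->1]=1 prod=3 -> [26 1 1]
Step 11: demand=4,sold=1 ship[1->2]=1 ship[0->1]=1 prod=3 -> [28 1 1]
Step 12: demand=4,sold=1 ship[1->2]=1 ship[0->1]=1 prod=3 -> [30 1 1]
First stockout at step 5

5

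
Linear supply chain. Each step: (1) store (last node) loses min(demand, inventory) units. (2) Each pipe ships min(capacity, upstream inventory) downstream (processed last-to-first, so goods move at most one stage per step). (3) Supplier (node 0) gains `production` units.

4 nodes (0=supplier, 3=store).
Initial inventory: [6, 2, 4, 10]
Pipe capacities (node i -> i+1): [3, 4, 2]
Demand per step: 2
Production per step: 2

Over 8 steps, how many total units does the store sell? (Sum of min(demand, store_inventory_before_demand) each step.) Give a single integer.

Answer: 16

Derivation:
Step 1: sold=2 (running total=2) -> [5 3 4 10]
Step 2: sold=2 (running total=4) -> [4 3 5 10]
Step 3: sold=2 (running total=6) -> [3 3 6 10]
Step 4: sold=2 (running total=8) -> [2 3 7 10]
Step 5: sold=2 (running total=10) -> [2 2 8 10]
Step 6: sold=2 (running total=12) -> [2 2 8 10]
Step 7: sold=2 (running total=14) -> [2 2 8 10]
Step 8: sold=2 (running total=16) -> [2 2 8 10]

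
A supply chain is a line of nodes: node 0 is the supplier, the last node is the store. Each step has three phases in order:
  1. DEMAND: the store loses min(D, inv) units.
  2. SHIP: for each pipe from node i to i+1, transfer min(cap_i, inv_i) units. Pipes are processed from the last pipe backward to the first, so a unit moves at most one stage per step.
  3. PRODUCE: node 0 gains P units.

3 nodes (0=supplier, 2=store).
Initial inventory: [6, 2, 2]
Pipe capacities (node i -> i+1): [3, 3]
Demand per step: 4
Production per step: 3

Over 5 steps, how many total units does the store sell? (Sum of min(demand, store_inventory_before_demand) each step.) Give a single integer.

Step 1: sold=2 (running total=2) -> [6 3 2]
Step 2: sold=2 (running total=4) -> [6 3 3]
Step 3: sold=3 (running total=7) -> [6 3 3]
Step 4: sold=3 (running total=10) -> [6 3 3]
Step 5: sold=3 (running total=13) -> [6 3 3]

Answer: 13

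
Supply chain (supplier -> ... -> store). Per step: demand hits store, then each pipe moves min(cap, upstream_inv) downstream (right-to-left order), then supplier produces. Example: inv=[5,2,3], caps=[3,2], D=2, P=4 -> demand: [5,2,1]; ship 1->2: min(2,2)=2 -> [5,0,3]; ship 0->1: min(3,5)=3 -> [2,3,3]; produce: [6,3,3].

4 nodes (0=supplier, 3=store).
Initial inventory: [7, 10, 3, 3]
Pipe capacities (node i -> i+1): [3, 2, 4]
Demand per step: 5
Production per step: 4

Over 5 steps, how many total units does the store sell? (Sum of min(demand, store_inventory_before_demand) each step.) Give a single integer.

Answer: 12

Derivation:
Step 1: sold=3 (running total=3) -> [8 11 2 3]
Step 2: sold=3 (running total=6) -> [9 12 2 2]
Step 3: sold=2 (running total=8) -> [10 13 2 2]
Step 4: sold=2 (running total=10) -> [11 14 2 2]
Step 5: sold=2 (running total=12) -> [12 15 2 2]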